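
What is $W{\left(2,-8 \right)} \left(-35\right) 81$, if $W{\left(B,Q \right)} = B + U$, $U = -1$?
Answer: $-2835$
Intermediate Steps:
$W{\left(B,Q \right)} = -1 + B$ ($W{\left(B,Q \right)} = B - 1 = -1 + B$)
$W{\left(2,-8 \right)} \left(-35\right) 81 = \left(-1 + 2\right) \left(-35\right) 81 = 1 \left(-35\right) 81 = \left(-35\right) 81 = -2835$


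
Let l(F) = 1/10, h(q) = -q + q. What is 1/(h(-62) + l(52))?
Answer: 10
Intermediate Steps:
h(q) = 0
l(F) = ⅒
1/(h(-62) + l(52)) = 1/(0 + ⅒) = 1/(⅒) = 10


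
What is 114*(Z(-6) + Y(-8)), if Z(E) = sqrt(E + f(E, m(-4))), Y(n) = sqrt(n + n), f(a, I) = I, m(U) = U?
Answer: 114*I*(4 + sqrt(10)) ≈ 816.5*I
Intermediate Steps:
Y(n) = sqrt(2)*sqrt(n) (Y(n) = sqrt(2*n) = sqrt(2)*sqrt(n))
Z(E) = sqrt(-4 + E) (Z(E) = sqrt(E - 4) = sqrt(-4 + E))
114*(Z(-6) + Y(-8)) = 114*(sqrt(-4 - 6) + sqrt(2)*sqrt(-8)) = 114*(sqrt(-10) + sqrt(2)*(2*I*sqrt(2))) = 114*(I*sqrt(10) + 4*I) = 114*(4*I + I*sqrt(10)) = 456*I + 114*I*sqrt(10)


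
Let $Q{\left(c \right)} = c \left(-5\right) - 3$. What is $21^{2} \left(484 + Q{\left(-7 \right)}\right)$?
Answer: $227556$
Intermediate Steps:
$Q{\left(c \right)} = -3 - 5 c$ ($Q{\left(c \right)} = - 5 c - 3 = -3 - 5 c$)
$21^{2} \left(484 + Q{\left(-7 \right)}\right) = 21^{2} \left(484 - -32\right) = 441 \left(484 + \left(-3 + 35\right)\right) = 441 \left(484 + 32\right) = 441 \cdot 516 = 227556$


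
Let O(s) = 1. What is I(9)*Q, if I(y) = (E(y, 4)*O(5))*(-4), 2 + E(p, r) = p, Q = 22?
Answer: -616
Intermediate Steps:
E(p, r) = -2 + p
I(y) = 8 - 4*y (I(y) = ((-2 + y)*1)*(-4) = (-2 + y)*(-4) = 8 - 4*y)
I(9)*Q = (8 - 4*9)*22 = (8 - 36)*22 = -28*22 = -616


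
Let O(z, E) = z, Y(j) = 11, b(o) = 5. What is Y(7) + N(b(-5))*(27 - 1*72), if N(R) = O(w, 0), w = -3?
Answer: 146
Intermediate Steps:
N(R) = -3
Y(7) + N(b(-5))*(27 - 1*72) = 11 - 3*(27 - 1*72) = 11 - 3*(27 - 72) = 11 - 3*(-45) = 11 + 135 = 146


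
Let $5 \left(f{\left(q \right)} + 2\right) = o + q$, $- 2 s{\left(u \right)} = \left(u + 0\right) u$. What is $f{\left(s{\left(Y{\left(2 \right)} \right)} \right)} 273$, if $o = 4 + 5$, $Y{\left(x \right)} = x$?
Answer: $- \frac{819}{5} \approx -163.8$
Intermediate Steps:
$o = 9$
$s{\left(u \right)} = - \frac{u^{2}}{2}$ ($s{\left(u \right)} = - \frac{\left(u + 0\right) u}{2} = - \frac{u u}{2} = - \frac{u^{2}}{2}$)
$f{\left(q \right)} = - \frac{1}{5} + \frac{q}{5}$ ($f{\left(q \right)} = -2 + \frac{9 + q}{5} = -2 + \left(\frac{9}{5} + \frac{q}{5}\right) = - \frac{1}{5} + \frac{q}{5}$)
$f{\left(s{\left(Y{\left(2 \right)} \right)} \right)} 273 = \left(- \frac{1}{5} + \frac{\left(- \frac{1}{2}\right) 2^{2}}{5}\right) 273 = \left(- \frac{1}{5} + \frac{\left(- \frac{1}{2}\right) 4}{5}\right) 273 = \left(- \frac{1}{5} + \frac{1}{5} \left(-2\right)\right) 273 = \left(- \frac{1}{5} - \frac{2}{5}\right) 273 = \left(- \frac{3}{5}\right) 273 = - \frac{819}{5}$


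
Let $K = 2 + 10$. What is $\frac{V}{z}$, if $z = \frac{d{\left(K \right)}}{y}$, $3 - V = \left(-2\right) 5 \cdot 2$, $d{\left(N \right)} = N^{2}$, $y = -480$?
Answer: $- \frac{230}{3} \approx -76.667$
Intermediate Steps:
$K = 12$
$V = 23$ ($V = 3 - \left(-2\right) 5 \cdot 2 = 3 - \left(-10\right) 2 = 3 - -20 = 3 + 20 = 23$)
$z = - \frac{3}{10}$ ($z = \frac{12^{2}}{-480} = 144 \left(- \frac{1}{480}\right) = - \frac{3}{10} \approx -0.3$)
$\frac{V}{z} = \frac{23}{- \frac{3}{10}} = 23 \left(- \frac{10}{3}\right) = - \frac{230}{3}$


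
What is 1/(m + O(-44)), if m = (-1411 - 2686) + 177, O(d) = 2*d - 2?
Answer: -1/4010 ≈ -0.00024938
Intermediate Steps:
O(d) = -2 + 2*d
m = -3920 (m = -4097 + 177 = -3920)
1/(m + O(-44)) = 1/(-3920 + (-2 + 2*(-44))) = 1/(-3920 + (-2 - 88)) = 1/(-3920 - 90) = 1/(-4010) = -1/4010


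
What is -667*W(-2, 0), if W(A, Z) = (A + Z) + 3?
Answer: -667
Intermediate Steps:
W(A, Z) = 3 + A + Z
-667*W(-2, 0) = -667*(3 - 2 + 0) = -667*1 = -667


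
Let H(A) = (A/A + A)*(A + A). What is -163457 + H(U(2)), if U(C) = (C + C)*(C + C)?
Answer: -162913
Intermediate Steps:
U(C) = 4*C² (U(C) = (2*C)*(2*C) = 4*C²)
H(A) = 2*A*(1 + A) (H(A) = (1 + A)*(2*A) = 2*A*(1 + A))
-163457 + H(U(2)) = -163457 + 2*(4*2²)*(1 + 4*2²) = -163457 + 2*(4*4)*(1 + 4*4) = -163457 + 2*16*(1 + 16) = -163457 + 2*16*17 = -163457 + 544 = -162913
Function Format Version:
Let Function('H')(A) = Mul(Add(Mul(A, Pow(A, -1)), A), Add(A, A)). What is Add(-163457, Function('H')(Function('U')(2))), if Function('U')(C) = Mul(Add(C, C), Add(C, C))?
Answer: -162913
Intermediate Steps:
Function('U')(C) = Mul(4, Pow(C, 2)) (Function('U')(C) = Mul(Mul(2, C), Mul(2, C)) = Mul(4, Pow(C, 2)))
Function('H')(A) = Mul(2, A, Add(1, A)) (Function('H')(A) = Mul(Add(1, A), Mul(2, A)) = Mul(2, A, Add(1, A)))
Add(-163457, Function('H')(Function('U')(2))) = Add(-163457, Mul(2, Mul(4, Pow(2, 2)), Add(1, Mul(4, Pow(2, 2))))) = Add(-163457, Mul(2, Mul(4, 4), Add(1, Mul(4, 4)))) = Add(-163457, Mul(2, 16, Add(1, 16))) = Add(-163457, Mul(2, 16, 17)) = Add(-163457, 544) = -162913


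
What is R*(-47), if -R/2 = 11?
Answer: 1034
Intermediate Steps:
R = -22 (R = -2*11 = -22)
R*(-47) = -22*(-47) = 1034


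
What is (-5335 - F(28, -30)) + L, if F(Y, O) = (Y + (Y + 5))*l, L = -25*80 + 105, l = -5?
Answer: -6925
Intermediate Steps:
L = -1895 (L = -2000 + 105 = -1895)
F(Y, O) = -25 - 10*Y (F(Y, O) = (Y + (Y + 5))*(-5) = (Y + (5 + Y))*(-5) = (5 + 2*Y)*(-5) = -25 - 10*Y)
(-5335 - F(28, -30)) + L = (-5335 - (-25 - 10*28)) - 1895 = (-5335 - (-25 - 280)) - 1895 = (-5335 - 1*(-305)) - 1895 = (-5335 + 305) - 1895 = -5030 - 1895 = -6925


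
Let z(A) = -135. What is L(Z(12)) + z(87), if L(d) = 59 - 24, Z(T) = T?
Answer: -100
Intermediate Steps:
L(d) = 35
L(Z(12)) + z(87) = 35 - 135 = -100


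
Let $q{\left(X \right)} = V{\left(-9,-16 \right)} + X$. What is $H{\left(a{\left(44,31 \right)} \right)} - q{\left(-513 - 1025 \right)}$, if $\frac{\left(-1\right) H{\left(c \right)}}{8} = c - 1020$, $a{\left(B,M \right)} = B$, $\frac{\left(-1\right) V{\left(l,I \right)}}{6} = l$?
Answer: $9292$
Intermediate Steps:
$V{\left(l,I \right)} = - 6 l$
$H{\left(c \right)} = 8160 - 8 c$ ($H{\left(c \right)} = - 8 \left(c - 1020\right) = - 8 \left(-1020 + c\right) = 8160 - 8 c$)
$q{\left(X \right)} = 54 + X$ ($q{\left(X \right)} = \left(-6\right) \left(-9\right) + X = 54 + X$)
$H{\left(a{\left(44,31 \right)} \right)} - q{\left(-513 - 1025 \right)} = \left(8160 - 352\right) - \left(54 - 1538\right) = 7808 - -1484 = 7808 + 1484 = 9292$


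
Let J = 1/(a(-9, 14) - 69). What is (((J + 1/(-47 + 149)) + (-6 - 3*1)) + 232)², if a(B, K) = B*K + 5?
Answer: 1167387328849/23474025 ≈ 49731.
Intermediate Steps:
a(B, K) = 5 + B*K
J = -1/190 (J = 1/((5 - 9*14) - 69) = 1/((5 - 126) - 69) = 1/(-121 - 69) = 1/(-190) = -1/190 ≈ -0.0052632)
(((J + 1/(-47 + 149)) + (-6 - 3*1)) + 232)² = (((-1/190 + 1/(-47 + 149)) + (-6 - 3*1)) + 232)² = (((-1/190 + 1/102) + (-6 - 3)) + 232)² = (((-1/190 + 1/102) - 9) + 232)² = ((22/4845 - 9) + 232)² = (-43583/4845 + 232)² = (1080457/4845)² = 1167387328849/23474025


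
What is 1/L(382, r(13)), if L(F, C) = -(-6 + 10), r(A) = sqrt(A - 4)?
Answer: -1/4 ≈ -0.25000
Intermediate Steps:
r(A) = sqrt(-4 + A)
L(F, C) = -4 (L(F, C) = -1*4 = -4)
1/L(382, r(13)) = 1/(-4) = -1/4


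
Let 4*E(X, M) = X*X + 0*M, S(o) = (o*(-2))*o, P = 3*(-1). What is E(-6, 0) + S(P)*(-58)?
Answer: 1053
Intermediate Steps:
P = -3
S(o) = -2*o² (S(o) = (-2*o)*o = -2*o²)
E(X, M) = X²/4 (E(X, M) = (X*X + 0*M)/4 = (X² + 0)/4 = X²/4)
E(-6, 0) + S(P)*(-58) = (¼)*(-6)² - 2*(-3)²*(-58) = (¼)*36 - 2*9*(-58) = 9 - 18*(-58) = 9 + 1044 = 1053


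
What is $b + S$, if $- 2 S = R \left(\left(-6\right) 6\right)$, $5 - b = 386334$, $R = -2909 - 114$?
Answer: $-440743$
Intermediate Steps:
$R = -3023$ ($R = -2909 - 114 = -3023$)
$b = -386329$ ($b = 5 - 386334 = -386329$)
$S = -54414$ ($S = - \frac{\left(-3023\right) \left(\left(-6\right) 6\right)}{2} = - \frac{\left(-3023\right) \left(-36\right)}{2} = \left(- \frac{1}{2}\right) 108828 = -54414$)
$b + S = -386329 - 54414 = -440743$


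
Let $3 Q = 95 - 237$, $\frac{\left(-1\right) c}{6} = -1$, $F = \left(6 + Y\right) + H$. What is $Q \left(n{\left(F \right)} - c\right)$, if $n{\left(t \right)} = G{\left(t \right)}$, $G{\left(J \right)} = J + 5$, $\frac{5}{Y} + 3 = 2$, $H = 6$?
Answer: $-284$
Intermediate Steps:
$Y = -5$ ($Y = \frac{5}{-3 + 2} = \frac{5}{-1} = 5 \left(-1\right) = -5$)
$G{\left(J \right)} = 5 + J$
$F = 7$ ($F = \left(6 - 5\right) + 6 = 1 + 6 = 7$)
$n{\left(t \right)} = 5 + t$
$c = 6$ ($c = \left(-6\right) \left(-1\right) = 6$)
$Q = - \frac{142}{3}$ ($Q = \frac{95 - 237}{3} = \frac{1}{3} \left(-142\right) = - \frac{142}{3} \approx -47.333$)
$Q \left(n{\left(F \right)} - c\right) = - \frac{142 \left(\left(5 + 7\right) - 6\right)}{3} = - \frac{142 \left(12 - 6\right)}{3} = \left(- \frac{142}{3}\right) 6 = -284$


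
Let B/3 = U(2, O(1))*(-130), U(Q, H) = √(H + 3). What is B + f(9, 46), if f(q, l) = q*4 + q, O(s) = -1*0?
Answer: 45 - 390*√3 ≈ -630.50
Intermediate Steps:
O(s) = 0
f(q, l) = 5*q (f(q, l) = 4*q + q = 5*q)
U(Q, H) = √(3 + H)
B = -390*√3 (B = 3*(√(3 + 0)*(-130)) = 3*(√3*(-130)) = 3*(-130*√3) = -390*√3 ≈ -675.50)
B + f(9, 46) = -390*√3 + 5*9 = -390*√3 + 45 = 45 - 390*√3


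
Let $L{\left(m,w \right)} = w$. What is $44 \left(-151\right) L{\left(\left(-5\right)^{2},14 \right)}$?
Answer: $-93016$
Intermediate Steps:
$44 \left(-151\right) L{\left(\left(-5\right)^{2},14 \right)} = 44 \left(-151\right) 14 = \left(-6644\right) 14 = -93016$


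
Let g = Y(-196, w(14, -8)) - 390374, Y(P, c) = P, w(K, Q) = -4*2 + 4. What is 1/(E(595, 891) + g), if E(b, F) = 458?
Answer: -1/390112 ≈ -2.5634e-6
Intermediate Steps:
w(K, Q) = -4 (w(K, Q) = -8 + 4 = -4)
g = -390570 (g = -196 - 390374 = -390570)
1/(E(595, 891) + g) = 1/(458 - 390570) = 1/(-390112) = -1/390112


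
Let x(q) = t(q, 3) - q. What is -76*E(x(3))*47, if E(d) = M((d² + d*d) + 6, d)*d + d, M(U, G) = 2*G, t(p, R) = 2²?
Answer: -10716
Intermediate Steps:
t(p, R) = 4
x(q) = 4 - q
E(d) = d + 2*d² (E(d) = (2*d)*d + d = 2*d² + d = d + 2*d²)
-76*E(x(3))*47 = -76*(4 - 1*3)*(1 + 2*(4 - 1*3))*47 = -76*(4 - 3)*(1 + 2*(4 - 3))*47 = -76*(1 + 2*1)*47 = -76*(1 + 2)*47 = -76*3*47 = -228*47 = -10716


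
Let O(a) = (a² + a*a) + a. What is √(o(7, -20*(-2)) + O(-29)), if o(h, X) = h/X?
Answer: √661270/20 ≈ 40.659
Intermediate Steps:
O(a) = a + 2*a² (O(a) = (a² + a²) + a = 2*a² + a = a + 2*a²)
√(o(7, -20*(-2)) + O(-29)) = √(7/((-20*(-2))) - 29*(1 + 2*(-29))) = √(7/40 - 29*(1 - 58)) = √(7*(1/40) - 29*(-57)) = √(7/40 + 1653) = √(66127/40) = √661270/20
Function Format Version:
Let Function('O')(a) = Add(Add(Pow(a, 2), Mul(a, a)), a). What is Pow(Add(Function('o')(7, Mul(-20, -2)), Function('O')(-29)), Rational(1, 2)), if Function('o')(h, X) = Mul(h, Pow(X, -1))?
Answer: Mul(Rational(1, 20), Pow(661270, Rational(1, 2))) ≈ 40.659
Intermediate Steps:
Function('O')(a) = Add(a, Mul(2, Pow(a, 2))) (Function('O')(a) = Add(Add(Pow(a, 2), Pow(a, 2)), a) = Add(Mul(2, Pow(a, 2)), a) = Add(a, Mul(2, Pow(a, 2))))
Pow(Add(Function('o')(7, Mul(-20, -2)), Function('O')(-29)), Rational(1, 2)) = Pow(Add(Mul(7, Pow(Mul(-20, -2), -1)), Mul(-29, Add(1, Mul(2, -29)))), Rational(1, 2)) = Pow(Add(Mul(7, Pow(40, -1)), Mul(-29, Add(1, -58))), Rational(1, 2)) = Pow(Add(Mul(7, Rational(1, 40)), Mul(-29, -57)), Rational(1, 2)) = Pow(Add(Rational(7, 40), 1653), Rational(1, 2)) = Pow(Rational(66127, 40), Rational(1, 2)) = Mul(Rational(1, 20), Pow(661270, Rational(1, 2)))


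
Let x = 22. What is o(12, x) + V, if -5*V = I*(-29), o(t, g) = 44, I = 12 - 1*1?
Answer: 539/5 ≈ 107.80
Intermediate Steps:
I = 11 (I = 12 - 1 = 11)
V = 319/5 (V = -11*(-29)/5 = -⅕*(-319) = 319/5 ≈ 63.800)
o(12, x) + V = 44 + 319/5 = 539/5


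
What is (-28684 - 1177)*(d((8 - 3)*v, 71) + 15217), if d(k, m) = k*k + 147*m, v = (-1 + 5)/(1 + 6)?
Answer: -37548595006/49 ≈ -7.6630e+8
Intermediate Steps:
v = 4/7 ≈ 0.57143
d(k, m) = k² + 147*m
(-28684 - 1177)*(d((8 - 3)*v, 71) + 15217) = (-28684 - 1177)*((((8 - 3)*(4/7))² + 147*71) + 15217) = -29861*(((5*(4/7))² + 10437) + 15217) = -29861*(((20/7)² + 10437) + 15217) = -29861*((400/49 + 10437) + 15217) = -29861*(511813/49 + 15217) = -29861*1257446/49 = -37548595006/49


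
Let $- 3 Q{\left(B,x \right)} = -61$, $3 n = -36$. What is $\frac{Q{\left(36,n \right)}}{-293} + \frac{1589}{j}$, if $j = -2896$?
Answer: $- \frac{1573387}{2545584} \approx -0.61808$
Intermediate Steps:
$n = -12$ ($n = \frac{1}{3} \left(-36\right) = -12$)
$Q{\left(B,x \right)} = \frac{61}{3}$ ($Q{\left(B,x \right)} = \left(- \frac{1}{3}\right) \left(-61\right) = \frac{61}{3}$)
$\frac{Q{\left(36,n \right)}}{-293} + \frac{1589}{j} = \frac{61}{3 \left(-293\right)} + \frac{1589}{-2896} = \frac{61}{3} \left(- \frac{1}{293}\right) + 1589 \left(- \frac{1}{2896}\right) = - \frac{61}{879} - \frac{1589}{2896} = - \frac{1573387}{2545584}$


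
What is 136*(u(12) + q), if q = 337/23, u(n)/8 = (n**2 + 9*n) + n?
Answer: 6652168/23 ≈ 2.8922e+5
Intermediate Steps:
u(n) = 8*n**2 + 80*n (u(n) = 8*((n**2 + 9*n) + n) = 8*(n**2 + 10*n) = 8*n**2 + 80*n)
q = 337/23 (q = 337*(1/23) = 337/23 ≈ 14.652)
136*(u(12) + q) = 136*(8*12*(10 + 12) + 337/23) = 136*(8*12*22 + 337/23) = 136*(2112 + 337/23) = 136*(48913/23) = 6652168/23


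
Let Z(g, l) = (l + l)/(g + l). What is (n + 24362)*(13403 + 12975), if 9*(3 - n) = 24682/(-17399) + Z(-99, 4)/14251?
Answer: 45417746019232346782/70666647465 ≈ 6.4270e+8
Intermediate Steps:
Z(g, l) = 2*l/(g + l) (Z(g, l) = (2*l)/(g + l) = 2*l/(g + l))
n = 223138522889/70666647465 (n = 3 - (24682/(-17399) + (2*4/(-99 + 4))/14251)/9 = 3 - (24682*(-1/17399) + (2*4/(-95))*(1/14251))/9 = 3 - (-24682/17399 + (2*4*(-1/95))*(1/14251))/9 = 3 - (-24682/17399 - 8/95*1/14251)/9 = 3 - (-24682/17399 - 8/1353845)/9 = 3 - ⅑*(-33415741482/23555549155) = 3 + 11138580494/70666647465 = 223138522889/70666647465 ≈ 3.1576)
(n + 24362)*(13403 + 12975) = (223138522889/70666647465 + 24362)*(13403 + 12975) = (1721804004065219/70666647465)*26378 = 45417746019232346782/70666647465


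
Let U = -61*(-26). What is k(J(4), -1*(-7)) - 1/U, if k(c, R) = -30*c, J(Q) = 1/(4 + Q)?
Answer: -11897/3172 ≈ -3.7506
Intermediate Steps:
U = 1586
k(J(4), -1*(-7)) - 1/U = -30/(4 + 4) - 1/1586 = -30/8 - 1*1/1586 = -30*1/8 - 1/1586 = -15/4 - 1/1586 = -11897/3172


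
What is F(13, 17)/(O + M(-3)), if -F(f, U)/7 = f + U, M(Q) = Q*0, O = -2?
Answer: 105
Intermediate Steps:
M(Q) = 0
F(f, U) = -7*U - 7*f (F(f, U) = -7*(f + U) = -7*(U + f) = -7*U - 7*f)
F(13, 17)/(O + M(-3)) = (-7*17 - 7*13)/(-2 + 0) = (-119 - 91)/(-2) = -1/2*(-210) = 105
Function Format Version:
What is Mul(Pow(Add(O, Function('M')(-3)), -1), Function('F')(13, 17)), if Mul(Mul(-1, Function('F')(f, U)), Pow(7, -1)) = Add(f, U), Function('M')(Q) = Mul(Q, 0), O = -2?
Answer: 105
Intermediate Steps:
Function('M')(Q) = 0
Function('F')(f, U) = Add(Mul(-7, U), Mul(-7, f)) (Function('F')(f, U) = Mul(-7, Add(f, U)) = Mul(-7, Add(U, f)) = Add(Mul(-7, U), Mul(-7, f)))
Mul(Pow(Add(O, Function('M')(-3)), -1), Function('F')(13, 17)) = Mul(Pow(Add(-2, 0), -1), Add(Mul(-7, 17), Mul(-7, 13))) = Mul(Pow(-2, -1), Add(-119, -91)) = Mul(Rational(-1, 2), -210) = 105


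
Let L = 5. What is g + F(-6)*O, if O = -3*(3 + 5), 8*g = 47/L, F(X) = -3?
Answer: 2927/40 ≈ 73.175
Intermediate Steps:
g = 47/40 (g = (47/5)/8 = (47*(⅕))/8 = (⅛)*(47/5) = 47/40 ≈ 1.1750)
O = -24 (O = -3*8 = -24)
g + F(-6)*O = 47/40 - 3*(-24) = 47/40 + 72 = 2927/40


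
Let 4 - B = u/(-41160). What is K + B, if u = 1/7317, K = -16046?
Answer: -4831332564239/301167720 ≈ -16042.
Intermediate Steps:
u = 1/7317 ≈ 0.00013667
B = 1204670881/301167720 (B = 4 - 1/(7317*(-41160)) = 4 - (-1)/(7317*41160) = 4 - 1*(-1/301167720) = 4 + 1/301167720 = 1204670881/301167720 ≈ 4.0000)
K + B = -16046 + 1204670881/301167720 = -4831332564239/301167720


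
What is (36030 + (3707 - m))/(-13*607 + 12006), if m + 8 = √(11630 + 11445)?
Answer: 7949/823 - √923/823 ≈ 9.6217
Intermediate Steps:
m = -8 + 5*√923 (m = -8 + √(11630 + 11445) = -8 + √23075 = -8 + 5*√923 ≈ 143.90)
(36030 + (3707 - m))/(-13*607 + 12006) = (36030 + (3707 - (-8 + 5*√923)))/(-13*607 + 12006) = (36030 + (3707 + (8 - 5*√923)))/(-7891 + 12006) = (36030 + (3715 - 5*√923))/4115 = (39745 - 5*√923)*(1/4115) = 7949/823 - √923/823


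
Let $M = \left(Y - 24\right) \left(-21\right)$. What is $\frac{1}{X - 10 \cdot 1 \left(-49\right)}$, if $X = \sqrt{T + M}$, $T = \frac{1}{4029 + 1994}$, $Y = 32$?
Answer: $\frac{2951270}{1447134163} - \frac{i \sqrt{6094450849}}{1447134163} \approx 0.0020394 - 5.3946 \cdot 10^{-5} i$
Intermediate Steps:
$M = -168$ ($M = \left(32 - 24\right) \left(-21\right) = 8 \left(-21\right) = -168$)
$T = \frac{1}{6023} \approx 0.00016603$
$X = \frac{i \sqrt{6094450849}}{6023}$ ($X = \sqrt{\frac{1}{6023} - 168} = \sqrt{- \frac{1011863}{6023}} = \frac{i \sqrt{6094450849}}{6023} \approx 12.961 i$)
$\frac{1}{X - 10 \cdot 1 \left(-49\right)} = \frac{1}{\frac{i \sqrt{6094450849}}{6023} - 10 \cdot 1 \left(-49\right)} = \frac{1}{\frac{i \sqrt{6094450849}}{6023} - -490} = \frac{1}{\frac{i \sqrt{6094450849}}{6023} + 490} = \frac{1}{490 + \frac{i \sqrt{6094450849}}{6023}}$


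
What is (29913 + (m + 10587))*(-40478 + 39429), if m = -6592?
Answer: -35569492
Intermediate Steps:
(29913 + (m + 10587))*(-40478 + 39429) = (29913 + (-6592 + 10587))*(-40478 + 39429) = (29913 + 3995)*(-1049) = 33908*(-1049) = -35569492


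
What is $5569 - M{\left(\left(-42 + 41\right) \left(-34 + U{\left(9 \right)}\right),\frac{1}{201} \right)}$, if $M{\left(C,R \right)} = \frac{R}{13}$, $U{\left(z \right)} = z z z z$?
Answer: $\frac{14551796}{2613} \approx 5569.0$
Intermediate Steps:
$U{\left(z \right)} = z^{4}$ ($U{\left(z \right)} = z^{2} z z = z^{3} z = z^{4}$)
$M{\left(C,R \right)} = \frac{R}{13}$ ($M{\left(C,R \right)} = R \frac{1}{13} = \frac{R}{13}$)
$5569 - M{\left(\left(-42 + 41\right) \left(-34 + U{\left(9 \right)}\right),\frac{1}{201} \right)} = 5569 - \frac{1}{13 \cdot 201} = 5569 - \frac{1}{13} \cdot \frac{1}{201} = 5569 - \frac{1}{2613} = \frac{14551796}{2613}$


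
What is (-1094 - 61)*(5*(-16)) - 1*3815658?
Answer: -3723258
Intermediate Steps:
(-1094 - 61)*(5*(-16)) - 1*3815658 = -1155*(-80) - 3815658 = 92400 - 3815658 = -3723258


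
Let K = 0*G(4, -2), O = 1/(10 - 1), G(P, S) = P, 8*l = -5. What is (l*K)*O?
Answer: 0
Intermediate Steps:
l = -5/8 (l = (1/8)*(-5) = -5/8 ≈ -0.62500)
O = 1/9 ≈ 0.11111
K = 0 (K = 0*4 = 0)
(l*K)*O = -5/8*0*(1/9) = 0*(1/9) = 0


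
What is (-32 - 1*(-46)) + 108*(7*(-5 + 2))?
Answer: -2254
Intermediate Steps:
(-32 - 1*(-46)) + 108*(7*(-5 + 2)) = (-32 + 46) + 108*(7*(-3)) = 14 + 108*(-21) = 14 - 2268 = -2254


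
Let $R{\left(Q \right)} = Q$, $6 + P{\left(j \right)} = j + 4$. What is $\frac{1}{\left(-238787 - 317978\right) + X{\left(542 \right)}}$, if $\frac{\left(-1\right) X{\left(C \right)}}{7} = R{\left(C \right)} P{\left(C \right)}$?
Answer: $- \frac{1}{2605525} \approx -3.838 \cdot 10^{-7}$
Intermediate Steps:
$P{\left(j \right)} = -2 + j$ ($P{\left(j \right)} = -6 + \left(j + 4\right) = -6 + \left(4 + j\right) = -2 + j$)
$X{\left(C \right)} = - 7 C \left(-2 + C\right)$
$\frac{1}{\left(-238787 - 317978\right) + X{\left(542 \right)}} = \frac{1}{\left(-238787 - 317978\right) + 7 \cdot 542 \left(2 - 542\right)} = \frac{1}{-556765 + 7 \cdot 542 \left(2 - 542\right)} = \frac{1}{-556765 + 7 \cdot 542 \left(-540\right)} = \frac{1}{-556765 - 2048760} = \frac{1}{-2605525} = - \frac{1}{2605525}$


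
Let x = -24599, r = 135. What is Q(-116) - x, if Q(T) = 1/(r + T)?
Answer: 467382/19 ≈ 24599.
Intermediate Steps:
Q(T) = 1/(135 + T)
Q(-116) - x = 1/(135 - 116) - 1*(-24599) = 1/19 + 24599 = 467382/19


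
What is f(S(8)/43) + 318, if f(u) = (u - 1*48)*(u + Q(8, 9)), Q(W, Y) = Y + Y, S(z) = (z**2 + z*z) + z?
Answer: -1166498/1849 ≈ -630.88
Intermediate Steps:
S(z) = z + 2*z**2 (S(z) = (z**2 + z**2) + z = 2*z**2 + z = z + 2*z**2)
Q(W, Y) = 2*Y
f(u) = (-48 + u)*(18 + u) (f(u) = (u - 1*48)*(u + 2*9) = (u - 48)*(u + 18) = (-48 + u)*(18 + u))
f(S(8)/43) + 318 = (-864 + ((8*(1 + 2*8))/43)**2 - 30*8*(1 + 2*8)/43) + 318 = (-864 + ((8*(1 + 16))*(1/43))**2 - 30*8*(1 + 16)/43) + 318 = (-864 + ((8*17)*(1/43))**2 - 30*8*17/43) + 318 = (-864 + (136*(1/43))**2 - 4080/43) + 318 = (-864 + (136/43)**2 - 30*136/43) + 318 = (-864 + 18496/1849 - 4080/43) + 318 = -1754480/1849 + 318 = -1166498/1849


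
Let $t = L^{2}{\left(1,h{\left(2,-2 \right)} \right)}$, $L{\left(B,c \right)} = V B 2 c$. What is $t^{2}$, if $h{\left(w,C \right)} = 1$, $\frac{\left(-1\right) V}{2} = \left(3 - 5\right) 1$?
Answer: $4096$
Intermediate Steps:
$V = 4$ ($V = - 2 \left(3 - 5\right) 1 = - 2 \left(\left(-2\right) 1\right) = \left(-2\right) \left(-2\right) = 4$)
$L{\left(B,c \right)} = 8 B c$ ($L{\left(B,c \right)} = 4 B 2 c = 8 B c$)
$t = 64$ ($t = \left(8 \cdot 1 \cdot 1\right)^{2} = 8^{2} = 64$)
$t^{2} = 64^{2} = 4096$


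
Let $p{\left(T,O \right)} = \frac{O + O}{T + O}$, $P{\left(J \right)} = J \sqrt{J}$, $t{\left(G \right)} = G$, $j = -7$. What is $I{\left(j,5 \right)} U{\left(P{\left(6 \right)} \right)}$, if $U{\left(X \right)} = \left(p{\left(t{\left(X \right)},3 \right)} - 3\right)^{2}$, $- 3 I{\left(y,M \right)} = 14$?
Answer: $- \frac{71918}{1587} + \frac{7952 \sqrt{6}}{1587} \approx -33.043$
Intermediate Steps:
$I{\left(y,M \right)} = - \frac{14}{3}$ ($I{\left(y,M \right)} = \left(- \frac{1}{3}\right) 14 = - \frac{14}{3}$)
$P{\left(J \right)} = J^{\frac{3}{2}}$
$p{\left(T,O \right)} = \frac{2 O}{O + T}$
$U{\left(X \right)} = \left(-3 + \frac{6}{3 + X}\right)^{2}$ ($U{\left(X \right)} = \left(2 \cdot 3 \frac{1}{3 + X} - 3\right)^{2} = \left(\frac{6}{3 + X} - 3\right)^{2} = \left(-3 + \frac{6}{3 + X}\right)^{2}$)
$I{\left(j,5 \right)} U{\left(P{\left(6 \right)} \right)} = - \frac{14 \frac{9 \left(1 + 6^{\frac{3}{2}}\right)^{2}}{\left(3 + 6^{\frac{3}{2}}\right)^{2}}}{3} = - \frac{14 \frac{9 \left(1 + 6 \sqrt{6}\right)^{2}}{\left(3 + 6 \sqrt{6}\right)^{2}}}{3} = - \frac{42 \left(1 + 6 \sqrt{6}\right)^{2}}{\left(3 + 6 \sqrt{6}\right)^{2}}$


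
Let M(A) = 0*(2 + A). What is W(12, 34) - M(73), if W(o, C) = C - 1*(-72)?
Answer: 106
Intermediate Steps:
W(o, C) = 72 + C (W(o, C) = C + 72 = 72 + C)
M(A) = 0
W(12, 34) - M(73) = (72 + 34) - 1*0 = 106 + 0 = 106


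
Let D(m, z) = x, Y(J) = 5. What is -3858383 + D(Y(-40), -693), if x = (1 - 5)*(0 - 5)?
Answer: -3858363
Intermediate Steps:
x = 20 (x = -4*(-5) = 20)
D(m, z) = 20
-3858383 + D(Y(-40), -693) = -3858383 + 20 = -3858363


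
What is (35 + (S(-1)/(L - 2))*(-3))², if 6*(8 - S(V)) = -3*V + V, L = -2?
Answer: 26569/16 ≈ 1660.6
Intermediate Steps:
S(V) = 8 + V/3 (S(V) = 8 - (-3*V + V)/6 = 8 - (-1)*V/3 = 8 + V/3)
(35 + (S(-1)/(L - 2))*(-3))² = (35 + ((8 + (⅓)*(-1))/(-2 - 2))*(-3))² = (35 + ((8 - ⅓)/(-4))*(-3))² = (35 - ¼*23/3*(-3))² = (35 - 23/12*(-3))² = (35 + 23/4)² = (163/4)² = 26569/16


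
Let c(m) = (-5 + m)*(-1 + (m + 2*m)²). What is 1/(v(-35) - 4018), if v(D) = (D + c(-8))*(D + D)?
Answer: 1/521682 ≈ 1.9169e-6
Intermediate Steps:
c(m) = (-1 + 9*m²)*(-5 + m) (c(m) = (-5 + m)*(-1 + (3*m)²) = (-5 + m)*(-1 + 9*m²) = (-1 + 9*m²)*(-5 + m))
v(D) = 2*D*(-7475 + D) (v(D) = (D + (5 - 1*(-8) - 45*(-8)² + 9*(-8)³))*(D + D) = (D + (5 + 8 - 45*64 + 9*(-512)))*(2*D) = (D + (5 + 8 - 2880 - 4608))*(2*D) = (D - 7475)*(2*D) = (-7475 + D)*(2*D) = 2*D*(-7475 + D))
1/(v(-35) - 4018) = 1/(2*(-35)*(-7475 - 35) - 4018) = 1/(2*(-35)*(-7510) - 4018) = 1/(525700 - 4018) = 1/521682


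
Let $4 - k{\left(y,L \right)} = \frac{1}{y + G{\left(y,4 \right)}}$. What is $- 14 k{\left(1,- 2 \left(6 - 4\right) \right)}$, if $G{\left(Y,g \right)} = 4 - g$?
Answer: $-42$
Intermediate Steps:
$k{\left(y,L \right)} = 4 - \frac{1}{y}$ ($k{\left(y,L \right)} = 4 - \frac{1}{y + \left(4 - 4\right)} = 4 - \frac{1}{y + 0} = 4 - \frac{1}{y}$)
$- 14 k{\left(1,- 2 \left(6 - 4\right) \right)} = - 14 \left(4 - 1^{-1}\right) = - 14 \left(4 - 1\right) = \left(-14\right) 3 = -42$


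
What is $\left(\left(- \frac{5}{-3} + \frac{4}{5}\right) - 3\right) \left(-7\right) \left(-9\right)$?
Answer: $- \frac{168}{5} \approx -33.6$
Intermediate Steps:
$\left(\left(- \frac{5}{-3} + \frac{4}{5}\right) - 3\right) \left(-7\right) \left(-9\right) = \left(\left(\left(-5\right) \left(- \frac{1}{3}\right) + 4 \cdot \frac{1}{5}\right) - 3\right) \left(-7\right) \left(-9\right) = \left(\left(\frac{5}{3} + \frac{4}{5}\right) - 3\right) \left(-7\right) \left(-9\right) = \left(\frac{37}{15} - 3\right) \left(-7\right) \left(-9\right) = \left(- \frac{8}{15}\right) \left(-7\right) \left(-9\right) = \frac{56}{15} \left(-9\right) = - \frac{168}{5}$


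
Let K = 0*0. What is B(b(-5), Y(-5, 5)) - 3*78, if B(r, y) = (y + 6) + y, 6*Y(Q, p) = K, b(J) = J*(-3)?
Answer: -228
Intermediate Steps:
b(J) = -3*J
K = 0
Y(Q, p) = 0 (Y(Q, p) = (⅙)*0 = 0)
B(r, y) = 6 + 2*y (B(r, y) = (6 + y) + y = 6 + 2*y)
B(b(-5), Y(-5, 5)) - 3*78 = (6 + 2*0) - 3*78 = (6 + 0) - 234 = 6 - 234 = -228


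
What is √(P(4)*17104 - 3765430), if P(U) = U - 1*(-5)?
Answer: I*√3611494 ≈ 1900.4*I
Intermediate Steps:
P(U) = 5 + U (P(U) = U + 5 = 5 + U)
√(P(4)*17104 - 3765430) = √((5 + 4)*17104 - 3765430) = √(9*17104 - 3765430) = √(153936 - 3765430) = √(-3611494) = I*√3611494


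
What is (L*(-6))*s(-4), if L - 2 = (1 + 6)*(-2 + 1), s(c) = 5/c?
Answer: -75/2 ≈ -37.500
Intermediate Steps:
L = -5 (L = 2 + (1 + 6)*(-2 + 1) = 2 + 7*(-1) = 2 - 7 = -5)
(L*(-6))*s(-4) = (-5*(-6))*(5/(-4)) = 30*(5*(-¼)) = 30*(-5/4) = -75/2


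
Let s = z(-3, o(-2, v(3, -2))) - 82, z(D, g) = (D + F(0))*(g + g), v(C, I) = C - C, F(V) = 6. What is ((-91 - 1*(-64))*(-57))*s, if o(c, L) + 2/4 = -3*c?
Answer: -75411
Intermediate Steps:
v(C, I) = 0
o(c, L) = -½ - 3*c
z(D, g) = 2*g*(6 + D) (z(D, g) = (D + 6)*(g + g) = (6 + D)*(2*g) = 2*g*(6 + D))
s = -49 (s = 2*(-½ - 3*(-2))*(6 - 3) - 82 = 2*(-½ + 6)*3 - 82 = 2*(11/2)*3 - 82 = 33 - 82 = -49)
((-91 - 1*(-64))*(-57))*s = ((-91 - 1*(-64))*(-57))*(-49) = ((-91 + 64)*(-57))*(-49) = -27*(-57)*(-49) = 1539*(-49) = -75411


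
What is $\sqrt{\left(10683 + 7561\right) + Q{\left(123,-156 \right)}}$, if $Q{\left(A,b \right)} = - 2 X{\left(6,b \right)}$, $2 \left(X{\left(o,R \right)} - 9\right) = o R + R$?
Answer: $\sqrt{19318} \approx 138.99$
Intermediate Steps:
$X{\left(o,R \right)} = 9 + \frac{R}{2} + \frac{R o}{2}$ ($X{\left(o,R \right)} = 9 + \frac{o R + R}{2} = 9 + \frac{R o + R}{2} = 9 + \frac{R + R o}{2} = 9 + \left(\frac{R}{2} + \frac{R o}{2}\right) = 9 + \frac{R}{2} + \frac{R o}{2}$)
$Q{\left(A,b \right)} = -18 - 7 b$ ($Q{\left(A,b \right)} = - 2 \left(9 + \frac{b}{2} + \frac{1}{2} b 6\right) = - 2 \left(9 + \frac{b}{2} + 3 b\right) = - 2 \left(9 + \frac{7 b}{2}\right) = -18 - 7 b$)
$\sqrt{\left(10683 + 7561\right) + Q{\left(123,-156 \right)}} = \sqrt{\left(10683 + 7561\right) - -1074} = \sqrt{18244 + \left(-18 + 1092\right)} = \sqrt{18244 + 1074} = \sqrt{19318}$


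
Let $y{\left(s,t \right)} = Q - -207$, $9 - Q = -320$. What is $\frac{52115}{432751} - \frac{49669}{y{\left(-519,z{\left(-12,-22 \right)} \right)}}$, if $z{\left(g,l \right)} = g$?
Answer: $- \frac{21466375779}{231954536} \approx -92.546$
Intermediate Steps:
$Q = 329$ ($Q = 9 - -320 = 9 + 320 = 329$)
$y{\left(s,t \right)} = 536$ ($y{\left(s,t \right)} = 329 - -207 = 329 + 207 = 536$)
$\frac{52115}{432751} - \frac{49669}{y{\left(-519,z{\left(-12,-22 \right)} \right)}} = \frac{52115}{432751} - \frac{49669}{536} = - \frac{21466375779}{231954536}$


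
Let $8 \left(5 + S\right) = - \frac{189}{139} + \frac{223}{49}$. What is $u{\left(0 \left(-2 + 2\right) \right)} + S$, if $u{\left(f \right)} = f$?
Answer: $- \frac{31338}{6811} \approx -4.6011$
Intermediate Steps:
$S = - \frac{31338}{6811}$ ($S = -5 + \frac{- \frac{189}{139} + \frac{223}{49}}{8} = -5 + \frac{1}{8} \cdot \frac{21736}{6811} = -5 + \frac{2717}{6811} = - \frac{31338}{6811} \approx -4.6011$)
$u{\left(0 \left(-2 + 2\right) \right)} + S = 0 \left(-2 + 2\right) - \frac{31338}{6811} = 0 \cdot 0 - \frac{31338}{6811} = 0 - \frac{31338}{6811} = - \frac{31338}{6811}$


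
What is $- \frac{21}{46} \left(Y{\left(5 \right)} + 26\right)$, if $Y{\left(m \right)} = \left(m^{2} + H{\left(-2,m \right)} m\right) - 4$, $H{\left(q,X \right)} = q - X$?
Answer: $- \frac{126}{23} \approx -5.4783$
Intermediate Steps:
$Y{\left(m \right)} = -4 + m^{2} + m \left(-2 - m\right)$ ($Y{\left(m \right)} = \left(m^{2} + \left(-2 - m\right) m\right) - 4 = \left(m^{2} + m \left(-2 - m\right)\right) - 4 = -4 + m^{2} + m \left(-2 - m\right)$)
$- \frac{21}{46} \left(Y{\left(5 \right)} + 26\right) = - \frac{21}{46} \left(\left(-4 - 10\right) + 26\right) = \left(-21\right) \frac{1}{46} \left(\left(-4 - 10\right) + 26\right) = - \frac{21 \left(-14 + 26\right)}{46} = \left(- \frac{21}{46}\right) 12 = - \frac{126}{23}$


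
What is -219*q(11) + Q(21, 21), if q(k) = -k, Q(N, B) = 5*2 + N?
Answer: 2440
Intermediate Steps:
Q(N, B) = 10 + N
-219*q(11) + Q(21, 21) = -(-219)*11 + (10 + 21) = -219*(-11) + 31 = 2409 + 31 = 2440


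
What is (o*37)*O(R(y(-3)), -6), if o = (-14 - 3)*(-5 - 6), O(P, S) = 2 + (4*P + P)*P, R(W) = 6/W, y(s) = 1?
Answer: 1259258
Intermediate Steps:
O(P, S) = 2 + 5*P**2 (O(P, S) = 2 + (5*P)*P = 2 + 5*P**2)
o = 187 (o = -17*(-11) = 187)
(o*37)*O(R(y(-3)), -6) = (187*37)*(2 + 5*(6/1)**2) = 6919*(2 + 5*(6*1)**2) = 6919*(2 + 5*6**2) = 6919*(2 + 5*36) = 6919*(2 + 180) = 6919*182 = 1259258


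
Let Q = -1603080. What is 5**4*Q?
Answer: -1001925000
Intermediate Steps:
5**4*Q = 5**4*(-1603080) = 625*(-1603080) = -1001925000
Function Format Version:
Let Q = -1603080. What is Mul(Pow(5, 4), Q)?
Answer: -1001925000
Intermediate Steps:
Mul(Pow(5, 4), Q) = Mul(Pow(5, 4), -1603080) = Mul(625, -1603080) = -1001925000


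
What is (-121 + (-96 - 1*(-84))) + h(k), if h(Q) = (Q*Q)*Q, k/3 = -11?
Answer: -36070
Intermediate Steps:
k = -33 (k = 3*(-11) = -33)
h(Q) = Q**3 (h(Q) = Q**2*Q = Q**3)
(-121 + (-96 - 1*(-84))) + h(k) = (-121 + (-96 - 1*(-84))) + (-33)**3 = (-121 + (-96 + 84)) - 35937 = (-121 - 12) - 35937 = -133 - 35937 = -36070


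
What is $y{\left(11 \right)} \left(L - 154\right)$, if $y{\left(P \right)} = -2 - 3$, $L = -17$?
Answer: $855$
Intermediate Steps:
$y{\left(P \right)} = -5$ ($y{\left(P \right)} = -2 - 3 = -5$)
$y{\left(11 \right)} \left(L - 154\right) = - 5 \left(-17 - 154\right) = \left(-5\right) \left(-171\right) = 855$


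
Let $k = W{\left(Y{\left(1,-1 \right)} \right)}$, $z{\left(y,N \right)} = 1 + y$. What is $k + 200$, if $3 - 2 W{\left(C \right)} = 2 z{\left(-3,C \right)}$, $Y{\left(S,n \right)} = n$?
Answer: $\frac{407}{2} \approx 203.5$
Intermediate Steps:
$W{\left(C \right)} = \frac{7}{2}$ ($W{\left(C \right)} = \frac{3}{2} - \frac{2 \left(1 - 3\right)}{2} = \frac{3}{2} - \frac{2 \left(-2\right)}{2} = \frac{3}{2} - -2 = \frac{3}{2} + 2 = \frac{7}{2}$)
$k = \frac{7}{2} \approx 3.5$
$k + 200 = \frac{7}{2} + 200 = \frac{407}{2}$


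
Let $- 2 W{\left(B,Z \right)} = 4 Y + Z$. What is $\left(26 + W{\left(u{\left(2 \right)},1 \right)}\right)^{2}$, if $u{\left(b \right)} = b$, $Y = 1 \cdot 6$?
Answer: $\frac{729}{4} \approx 182.25$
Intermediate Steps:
$Y = 6$
$W{\left(B,Z \right)} = -12 - \frac{Z}{2}$ ($W{\left(B,Z \right)} = - \frac{4 \cdot 6 + Z}{2} = - \frac{24 + Z}{2} = -12 - \frac{Z}{2}$)
$\left(26 + W{\left(u{\left(2 \right)},1 \right)}\right)^{2} = \left(26 - \frac{25}{2}\right)^{2} = \left(\frac{27}{2}\right)^{2} = \frac{729}{4}$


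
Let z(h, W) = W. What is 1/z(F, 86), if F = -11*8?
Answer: 1/86 ≈ 0.011628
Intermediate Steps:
F = -88
1/z(F, 86) = 1/86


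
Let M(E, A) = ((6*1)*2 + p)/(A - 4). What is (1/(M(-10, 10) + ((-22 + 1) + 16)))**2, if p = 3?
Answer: 4/25 ≈ 0.16000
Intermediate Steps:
M(E, A) = 15/(-4 + A) (M(E, A) = ((6*1)*2 + 3)/(A - 4) = (6*2 + 3)/(-4 + A) = (12 + 3)/(-4 + A) = 15/(-4 + A))
(1/(M(-10, 10) + ((-22 + 1) + 16)))**2 = (1/(15/(-4 + 10) + ((-22 + 1) + 16)))**2 = (1/(15/6 + (-21 + 16)))**2 = (1/(15*(1/6) - 5))**2 = (1/(5/2 - 5))**2 = (1/(-5/2))**2 = (-2/5)**2 = 4/25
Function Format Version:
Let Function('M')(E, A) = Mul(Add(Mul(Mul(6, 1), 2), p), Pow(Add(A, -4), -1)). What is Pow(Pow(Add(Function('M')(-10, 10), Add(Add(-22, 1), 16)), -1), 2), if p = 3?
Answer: Rational(4, 25) ≈ 0.16000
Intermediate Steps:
Function('M')(E, A) = Mul(15, Pow(Add(-4, A), -1)) (Function('M')(E, A) = Mul(Add(Mul(Mul(6, 1), 2), 3), Pow(Add(A, -4), -1)) = Mul(Add(Mul(6, 2), 3), Pow(Add(-4, A), -1)) = Mul(Add(12, 3), Pow(Add(-4, A), -1)) = Mul(15, Pow(Add(-4, A), -1)))
Pow(Pow(Add(Function('M')(-10, 10), Add(Add(-22, 1), 16)), -1), 2) = Pow(Pow(Add(Mul(15, Pow(Add(-4, 10), -1)), Add(Add(-22, 1), 16)), -1), 2) = Pow(Pow(Add(Mul(15, Pow(6, -1)), Add(-21, 16)), -1), 2) = Pow(Pow(Add(Mul(15, Rational(1, 6)), -5), -1), 2) = Pow(Pow(Add(Rational(5, 2), -5), -1), 2) = Pow(Pow(Rational(-5, 2), -1), 2) = Pow(Rational(-2, 5), 2) = Rational(4, 25)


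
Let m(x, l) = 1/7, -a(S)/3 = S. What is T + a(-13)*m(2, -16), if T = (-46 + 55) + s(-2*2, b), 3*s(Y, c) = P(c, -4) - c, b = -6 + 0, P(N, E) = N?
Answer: 102/7 ≈ 14.571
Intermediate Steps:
a(S) = -3*S
m(x, l) = ⅐
b = -6
s(Y, c) = 0 (s(Y, c) = (c - c)/3 = (⅓)*0 = 0)
T = 9 (T = (-46 + 55) + 0 = 9 + 0 = 9)
T + a(-13)*m(2, -16) = 9 - 3*(-13)*(⅐) = 9 + 39*(⅐) = 9 + 39/7 = 102/7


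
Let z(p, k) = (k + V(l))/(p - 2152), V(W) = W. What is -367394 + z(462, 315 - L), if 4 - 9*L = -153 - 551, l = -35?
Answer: -931344092/2535 ≈ -3.6739e+5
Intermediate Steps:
L = 236/3 (L = 4/9 - (-153 - 551)/9 = 4/9 - ⅑*(-704) = 4/9 + 704/9 = 236/3 ≈ 78.667)
z(p, k) = (-35 + k)/(-2152 + p) (z(p, k) = (k - 35)/(p - 2152) = (-35 + k)/(-2152 + p))
-367394 + z(462, 315 - L) = -367394 + (-35 + (315 - 1*236/3))/(-2152 + 462) = -367394 + (-35 + (315 - 236/3))/(-1690) = -367394 - (-35 + 709/3)/1690 = -367394 - 1/1690*604/3 = -367394 - 302/2535 = -931344092/2535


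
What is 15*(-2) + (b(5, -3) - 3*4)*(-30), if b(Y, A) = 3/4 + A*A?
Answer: 75/2 ≈ 37.500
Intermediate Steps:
b(Y, A) = 3/4 + A**2 (b(Y, A) = 3*(1/4) + A**2 = 3/4 + A**2)
15*(-2) + (b(5, -3) - 3*4)*(-30) = 15*(-2) + ((3/4 + (-3)**2) - 3*4)*(-30) = -30 + ((3/4 + 9) - 12)*(-30) = -30 + (39/4 - 12)*(-30) = -30 - 9/4*(-30) = -30 + 135/2 = 75/2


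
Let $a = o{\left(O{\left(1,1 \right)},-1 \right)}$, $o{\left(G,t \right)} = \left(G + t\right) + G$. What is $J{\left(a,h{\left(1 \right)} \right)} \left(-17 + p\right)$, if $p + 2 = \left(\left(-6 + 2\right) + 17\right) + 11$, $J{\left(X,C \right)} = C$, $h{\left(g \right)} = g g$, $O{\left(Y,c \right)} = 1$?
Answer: $5$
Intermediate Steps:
$o{\left(G,t \right)} = t + 2 G$
$h{\left(g \right)} = g^{2}$
$a = 1$ ($a = -1 + 2 \cdot 1 = -1 + 2 = 1$)
$p = 22$ ($p = -2 + \left(\left(\left(-6 + 2\right) + 17\right) + 11\right) = -2 + \left(\left(-4 + 17\right) + 11\right) = -2 + \left(13 + 11\right) = -2 + 24 = 22$)
$J{\left(a,h{\left(1 \right)} \right)} \left(-17 + p\right) = 1^{2} \left(-17 + 22\right) = 1 \cdot 5 = 5$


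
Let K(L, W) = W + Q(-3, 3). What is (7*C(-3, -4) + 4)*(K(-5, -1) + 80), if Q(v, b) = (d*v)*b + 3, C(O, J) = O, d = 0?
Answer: -1394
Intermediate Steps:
Q(v, b) = 3 (Q(v, b) = (0*v)*b + 3 = 0*b + 3 = 0 + 3 = 3)
K(L, W) = 3 + W (K(L, W) = W + 3 = 3 + W)
(7*C(-3, -4) + 4)*(K(-5, -1) + 80) = (7*(-3) + 4)*((3 - 1) + 80) = (-21 + 4)*(2 + 80) = -17*82 = -1394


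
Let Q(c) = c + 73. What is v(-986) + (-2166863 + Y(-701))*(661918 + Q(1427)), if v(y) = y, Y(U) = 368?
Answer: -1437291780896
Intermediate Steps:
Q(c) = 73 + c
v(-986) + (-2166863 + Y(-701))*(661918 + Q(1427)) = -986 + (-2166863 + 368)*(661918 + (73 + 1427)) = -986 - 2166495*(661918 + 1500) = -986 - 2166495*663418 = -986 - 1437291779910 = -1437291780896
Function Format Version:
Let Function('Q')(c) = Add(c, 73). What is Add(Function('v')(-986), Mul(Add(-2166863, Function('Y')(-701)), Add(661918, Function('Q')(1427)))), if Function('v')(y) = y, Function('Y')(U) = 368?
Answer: -1437291780896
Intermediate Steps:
Function('Q')(c) = Add(73, c)
Add(Function('v')(-986), Mul(Add(-2166863, Function('Y')(-701)), Add(661918, Function('Q')(1427)))) = Add(-986, Mul(Add(-2166863, 368), Add(661918, Add(73, 1427)))) = Add(-986, Mul(-2166495, Add(661918, 1500))) = Add(-986, Mul(-2166495, 663418)) = Add(-986, -1437291779910) = -1437291780896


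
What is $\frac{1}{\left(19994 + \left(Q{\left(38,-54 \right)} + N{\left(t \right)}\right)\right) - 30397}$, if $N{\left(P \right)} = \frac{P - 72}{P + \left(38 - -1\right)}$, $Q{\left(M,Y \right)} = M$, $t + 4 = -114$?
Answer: $- \frac{79}{818645} \approx -9.6501 \cdot 10^{-5}$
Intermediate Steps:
$t = -118$ ($t = -4 - 114 = -118$)
$N{\left(P \right)} = \frac{-72 + P}{39 + P}$ ($N{\left(P \right)} = \frac{-72 + P}{P + \left(38 + 1\right)} = \frac{-72 + P}{P + 39} = \frac{-72 + P}{39 + P}$)
$\frac{1}{\left(19994 + \left(Q{\left(38,-54 \right)} + N{\left(t \right)}\right)\right) - 30397} = \frac{1}{\left(19994 + \left(38 + \frac{-72 - 118}{39 - 118}\right)\right) - 30397} = \frac{1}{\left(19994 + \left(38 + \frac{1}{-79} \left(-190\right)\right)\right) - 30397} = \frac{1}{\left(19994 + \left(38 - - \frac{190}{79}\right)\right) - 30397} = \frac{1}{\left(19994 + \left(38 + \frac{190}{79}\right)\right) - 30397} = \frac{1}{\left(19994 + \frac{3192}{79}\right) - 30397} = \frac{1}{\frac{1582718}{79} - 30397} = \frac{1}{- \frac{818645}{79}} = - \frac{79}{818645}$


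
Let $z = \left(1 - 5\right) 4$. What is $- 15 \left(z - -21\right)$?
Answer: $-75$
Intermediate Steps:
$z = -16$ ($z = \left(-4\right) 4 = -16$)
$- 15 \left(z - -21\right) = - 15 \left(-16 - -21\right) = - 15 \left(-16 + 21\right) = \left(-15\right) 5 = -75$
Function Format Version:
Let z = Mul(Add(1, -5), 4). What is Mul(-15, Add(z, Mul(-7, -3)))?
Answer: -75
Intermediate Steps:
z = -16 (z = Mul(-4, 4) = -16)
Mul(-15, Add(z, Mul(-7, -3))) = Mul(-15, Add(-16, Mul(-7, -3))) = Mul(-15, Add(-16, 21)) = Mul(-15, 5) = -75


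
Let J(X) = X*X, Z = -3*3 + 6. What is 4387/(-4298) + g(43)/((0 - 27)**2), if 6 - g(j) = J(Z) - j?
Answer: -3026203/3133242 ≈ -0.96584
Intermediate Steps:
Z = -3 (Z = -9 + 6 = -3)
J(X) = X**2
g(j) = -3 + j (g(j) = 6 - ((-3)**2 - j) = 6 - (9 - j) = 6 + (-9 + j) = -3 + j)
4387/(-4298) + g(43)/((0 - 27)**2) = 4387/(-4298) + (-3 + 43)/((0 - 27)**2) = 4387*(-1/4298) + 40/((-27)**2) = -4387/4298 + 40/729 = -3026203/3133242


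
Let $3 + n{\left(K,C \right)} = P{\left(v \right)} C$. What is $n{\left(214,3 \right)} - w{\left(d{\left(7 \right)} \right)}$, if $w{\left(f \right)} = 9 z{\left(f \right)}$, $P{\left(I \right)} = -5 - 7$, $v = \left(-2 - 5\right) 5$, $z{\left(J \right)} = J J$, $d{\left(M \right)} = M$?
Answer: $-480$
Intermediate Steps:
$z{\left(J \right)} = J^{2}$
$v = -35$ ($v = \left(-7\right) 5 = -35$)
$P{\left(I \right)} = -12$ ($P{\left(I \right)} = -5 - 7 = -12$)
$w{\left(f \right)} = 9 f^{2}$
$n{\left(K,C \right)} = -3 - 12 C$
$n{\left(214,3 \right)} - w{\left(d{\left(7 \right)} \right)} = \left(-3 - 36\right) - 9 \cdot 7^{2} = \left(-3 - 36\right) - 9 \cdot 49 = -39 - 441 = -480$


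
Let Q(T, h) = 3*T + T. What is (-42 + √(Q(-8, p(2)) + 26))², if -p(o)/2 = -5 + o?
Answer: (42 - I*√6)² ≈ 1758.0 - 205.76*I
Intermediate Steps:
p(o) = 10 - 2*o (p(o) = -2*(-5 + o) = 10 - 2*o)
Q(T, h) = 4*T
(-42 + √(Q(-8, p(2)) + 26))² = (-42 + √(4*(-8) + 26))² = (-42 + √(-32 + 26))² = (-42 + √(-6))² = (-42 + I*√6)²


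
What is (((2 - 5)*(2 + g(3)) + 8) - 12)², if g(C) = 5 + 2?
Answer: 961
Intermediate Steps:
g(C) = 7
(((2 - 5)*(2 + g(3)) + 8) - 12)² = (((2 - 5)*(2 + 7) + 8) - 12)² = ((-3*9 + 8) - 12)² = ((-27 + 8) - 12)² = (-19 - 12)² = (-31)² = 961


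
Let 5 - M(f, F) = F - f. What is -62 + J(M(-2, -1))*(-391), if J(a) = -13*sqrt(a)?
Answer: 10104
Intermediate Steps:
M(f, F) = 5 + f - F (M(f, F) = 5 - (F - f) = 5 + (f - F) = 5 + f - F)
-62 + J(M(-2, -1))*(-391) = -62 - 13*sqrt(5 - 2 - 1*(-1))*(-391) = -62 - 13*sqrt(5 - 2 + 1)*(-391) = -62 - 13*sqrt(4)*(-391) = -62 - 13*2*(-391) = -62 - 26*(-391) = -62 + 10166 = 10104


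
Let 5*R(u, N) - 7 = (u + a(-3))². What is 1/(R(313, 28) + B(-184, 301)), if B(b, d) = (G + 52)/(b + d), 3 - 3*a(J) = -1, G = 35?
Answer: 585/11561491 ≈ 5.0599e-5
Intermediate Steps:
a(J) = 4/3 (a(J) = 1 - ⅓*(-1) = 1 + ⅓ = 4/3)
B(b, d) = 87/(b + d) (B(b, d) = (35 + 52)/(b + d) = 87/(b + d))
R(u, N) = 7/5 + (4/3 + u)²/5 (R(u, N) = 7/5 + (u + 4/3)²/5 = 7/5 + (4/3 + u)²/5)
1/(R(313, 28) + B(-184, 301)) = 1/((7/5 + (4 + 3*313)²/45) + 87/(-184 + 301)) = 1/((7/5 + (4 + 939)²/45) + 87/117) = 1/((7/5 + (1/45)*943²) + 87*(1/117)) = 1/((7/5 + (1/45)*889249) + 29/39) = 1/((7/5 + 889249/45) + 29/39) = 1/(889312/45 + 29/39) = 1/(11561491/585) = 585/11561491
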